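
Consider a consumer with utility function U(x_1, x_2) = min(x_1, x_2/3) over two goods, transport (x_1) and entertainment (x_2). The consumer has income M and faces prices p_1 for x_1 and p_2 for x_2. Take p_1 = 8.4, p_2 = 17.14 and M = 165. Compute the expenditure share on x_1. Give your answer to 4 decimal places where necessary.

With perfect complements, no substitution: consume in ratio x_1:x_2 = 1:3.
Budget: p_1·x_1 + p_2·3·x_1 = M, so (p_1 + 3·p_2)·x_1 = M.
Demand: x_1*(p_1,p_2,M) = M/(p_1 + 3·p_2), x_2* = 3·M/(p_1 + 3·p_2).
Here 8.4 + 3·17.14 = 59.82, giving x_1* = 2.7583 and x_2* = 8.2748.
Expenditure on x_1: 8.4·2.7583 = 23.1695; share = 0.1404.

share on x_1 = 0.1404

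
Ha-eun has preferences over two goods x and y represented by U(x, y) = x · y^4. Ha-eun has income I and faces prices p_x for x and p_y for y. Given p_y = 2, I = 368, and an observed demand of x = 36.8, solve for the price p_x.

The MRS is (1/4)·y/x. Set MRS = p_x/p_y.
Rearranging, p_y·y = 4·p_x·x. Substituting into the budget gives p_x·x·(1 + 4) = I.
Demand: x*(p_x,p_y,I) = 0.2·I/p_x and y* = 0.8·I/p_y.
Set x* = 36.8 in the demand function and solve for p_x: p_x = 2.

p_x = 2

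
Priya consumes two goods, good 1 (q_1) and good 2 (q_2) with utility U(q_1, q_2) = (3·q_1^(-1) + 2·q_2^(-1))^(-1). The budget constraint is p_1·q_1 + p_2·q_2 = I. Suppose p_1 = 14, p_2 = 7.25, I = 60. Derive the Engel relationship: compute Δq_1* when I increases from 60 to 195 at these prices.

Δq_1* = 6.074

MU_q_1 ∝ 3·q_1^(-2), MU_q_2 ∝ 2·q_2^(-2), so MRS = (3/2)·(q_2/q_1)^(2) = p_1/p_2.
Hence q_2/q_1 = ((2/3)·p_1/p_2)^(1/(2)), i.e. raised to the 0.5 power.
With the ratio pinned down, the budget gives q_1* = I/(p_1 + p_2·(q_2/q_1)) and q_2* = (q_2/q_1)·q_1*.
Numerically q_2/q_1 = 1.134617, so q_1* = 60/(14 + 7.25·1.134617) = 2.6995.
At I' = 195: q_1* = 8.7735. Change: 8.7735 − 2.6995 = 6.074.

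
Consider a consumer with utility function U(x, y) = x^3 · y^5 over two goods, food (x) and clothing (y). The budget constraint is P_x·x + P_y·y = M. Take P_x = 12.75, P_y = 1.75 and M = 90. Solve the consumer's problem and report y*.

MU_x/MU_y = (3·y)/(5·x); tangency sets this equal to P_x/P_y.
So 3·P_y·y = 5·P_x·x; combined with the budget, a share 0.375 of income goes to x.
Demand: x*(P_x,P_y,M) = 0.375·M/P_x and y* = 0.625·M/P_y.
At P_x=12.75, P_y=1.75, M=90: y* = 0.625·90/1.75 = 32.1429.

y* = 32.1429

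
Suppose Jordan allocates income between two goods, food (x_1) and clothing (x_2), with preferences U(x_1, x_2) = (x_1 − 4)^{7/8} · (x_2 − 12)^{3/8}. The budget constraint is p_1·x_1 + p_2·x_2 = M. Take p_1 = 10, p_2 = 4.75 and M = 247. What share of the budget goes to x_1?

MRS = (7/3)·(x_2−12)/(x_1−4). Tangency with p_1/p_2 gives x_2−12 = (3/7)·(p_1/p_2)·(x_1−4).
After buying the subsistence bundle (4, 12), a share 0.7 of the remaining income goes to x_1: x_1* = 4 + 0.7·(M − 4p_1 − 12p_2)/p_1.
Discretionary income = 247 − 4·10 − 12·4.75 = 150; x_1* = 4 + 0.7·150/10 = 14.5; x_2* = 12 + 0.3·150/4.75 = 21.4737.
Expenditure on x_1: 10·14.5 = 145; share = 0.587.

share on x_1 = 0.587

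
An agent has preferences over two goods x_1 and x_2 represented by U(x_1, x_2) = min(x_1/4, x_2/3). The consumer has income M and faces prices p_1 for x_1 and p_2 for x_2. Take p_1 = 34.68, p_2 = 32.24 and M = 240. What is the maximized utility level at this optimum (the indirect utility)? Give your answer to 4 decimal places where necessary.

V = 1.0194

Leontief preferences: the optimum is at the kink where x_1/4 = x_2/3, i.e. x_2 = (3/4)·x_1.
Budget: p_1·x_1 + p_2·(3/4)·x_1 = M, so (4·p_1 + 3·p_2)·x_1 = 4·M.
Demand: x_1*(p_1,p_2,M) = 4·M/(4·p_1 + 3·p_2), x_2* = 3·M/(4·p_1 + 3·p_2).
Here 4·34.68 + 3·32.24 = 235.44, giving x_1* = 4.0775 and x_2* = 3.0581.
Utility at the optimum: U(4.0775, 3.0581) = 1.0194.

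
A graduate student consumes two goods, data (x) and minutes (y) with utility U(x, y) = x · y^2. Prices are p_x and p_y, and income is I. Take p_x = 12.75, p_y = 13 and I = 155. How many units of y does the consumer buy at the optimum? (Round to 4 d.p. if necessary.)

y* = 7.9487

Tangency: MRS = (1/2)·y/x = p_x/p_y.
Rearranging, p_y·y = 2·p_x·x. Substituting into the budget gives p_x·x·(1 + 2) = I.
Demand: x*(p_x,p_y,I) = 1/3·I/p_x and y* = 2/3·I/p_y.
At p_x=12.75, p_y=13, I=155: y* = 2/3·155/13 = 7.9487.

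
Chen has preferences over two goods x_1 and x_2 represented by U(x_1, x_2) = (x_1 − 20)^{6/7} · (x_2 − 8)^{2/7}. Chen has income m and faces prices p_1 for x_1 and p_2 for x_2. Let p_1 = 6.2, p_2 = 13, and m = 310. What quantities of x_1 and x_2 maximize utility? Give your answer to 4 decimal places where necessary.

Let x_1' = x_1−20, x_2' = x_2−8. MRS = 3·x_2'/x_1' = p_1/p_2.
Substituting into the budget: x_1* = 20 + 0.75·(m − 20·p_1 − 8·p_2)/p_1, and x_2* = 8 + 0.25·(…)/p_2.
Discretionary income = 310 − 20·6.2 − 8·13 = 82; x_1* = 20 + 0.75·82/6.2 = 29.9194; x_2* = 8 + 0.25·82/13 = 9.5769.

x_1* = 29.9194, x_2* = 9.5769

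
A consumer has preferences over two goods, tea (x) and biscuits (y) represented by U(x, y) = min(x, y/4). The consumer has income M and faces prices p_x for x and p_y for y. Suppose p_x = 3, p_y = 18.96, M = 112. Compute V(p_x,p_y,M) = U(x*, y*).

V = 1.4206

With perfect complements, no substitution: consume in ratio x:y = 1:4.
Budget: p_x·x + p_y·4·x = M, so (p_x + 4·p_y)·x = M.
Demand: x*(p_x,p_y,M) = M/(p_x + 4·p_y), y* = 4·M/(p_x + 4·p_y).
Here 3 + 4·18.96 = 78.84, giving x* = 1.4206 and y* = 5.6824.
Utility at the optimum: U(1.4206, 5.6824) = 1.4206.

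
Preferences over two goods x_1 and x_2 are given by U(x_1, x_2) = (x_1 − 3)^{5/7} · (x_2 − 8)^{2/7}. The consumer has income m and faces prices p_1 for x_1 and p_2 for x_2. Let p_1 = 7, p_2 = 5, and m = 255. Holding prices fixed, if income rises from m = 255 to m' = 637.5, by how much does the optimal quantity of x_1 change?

Let x_1' = x_1−3, x_2' = x_2−8. MRS = (5/2)·x_2'/x_1' = p_1/p_2.
After buying the subsistence bundle (3, 8), a share 5/7 of the remaining income goes to x_1: x_1* = 3 + 5/7·(m − 3p_1 − 8p_2)/p_1.
Discretionary income = 255 − 3·7 − 8·5 = 194; x_1* = 3 + 5/7·194/7 = 22.7959.
At m' = 637.5: x_1* = 61.8265. Change: 61.8265 − 22.7959 = 39.0306.

Δx_1* = 39.0306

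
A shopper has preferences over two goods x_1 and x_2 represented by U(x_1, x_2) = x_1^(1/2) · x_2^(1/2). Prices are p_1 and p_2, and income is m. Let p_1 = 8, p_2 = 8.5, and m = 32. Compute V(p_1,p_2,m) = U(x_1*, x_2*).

Demand: x_1*(p_1,p_2,m) = 0.5·m/p_1 and x_2* = 0.5·m/p_2.
At p_1=8, p_2=8.5, m=32: x_1* = 0.5·32/8 = 2, x_2* = 1.8824.
Utility at the optimum: U(2, 1.8824) = 1.9403.

V = 1.9403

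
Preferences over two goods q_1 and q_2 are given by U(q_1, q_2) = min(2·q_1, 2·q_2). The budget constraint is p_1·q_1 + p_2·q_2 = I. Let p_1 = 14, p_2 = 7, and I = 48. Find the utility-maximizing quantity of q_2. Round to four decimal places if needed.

q_2* = 2.2857

With perfect complements, no substitution: consume in ratio q_1:q_2 = 2:2.
Budget: p_1·q_1 + p_2·q_1 = I, so (2·p_1 + 2·p_2)·q_1 = 2·I.
Demand: q_1*(p_1,p_2,I) = 2·I/(2·p_1 + 2·p_2), q_2* = 2·I/(2·p_1 + 2·p_2).
Here 2·14 + 2·7 = 42, giving q_2* = 2.2857.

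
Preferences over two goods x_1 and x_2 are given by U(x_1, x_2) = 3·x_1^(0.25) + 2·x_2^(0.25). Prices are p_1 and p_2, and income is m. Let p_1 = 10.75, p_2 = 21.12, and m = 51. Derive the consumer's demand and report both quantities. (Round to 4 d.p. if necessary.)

From the CES first-order condition, (3/2)·(x_2/x_1)^(0.75) = p_1/p_2.
Hence x_2/x_1 = ((2/3)·p_1/p_2)^(1/(0.75)), i.e. raised to the 4/3 power.
With the ratio pinned down, the budget gives x_1* = m/(p_1 + p_2·(x_2/x_1)) and x_2* = (x_2/x_1)·x_1*.
Numerically x_2/x_1 = 0.236682, so x_1* = 51/(10.75 + 21.12·0.236682) = 3.2384 and x_2* = 0.236682·3.2384 = 0.7665.

x_1* = 3.2384, x_2* = 0.7665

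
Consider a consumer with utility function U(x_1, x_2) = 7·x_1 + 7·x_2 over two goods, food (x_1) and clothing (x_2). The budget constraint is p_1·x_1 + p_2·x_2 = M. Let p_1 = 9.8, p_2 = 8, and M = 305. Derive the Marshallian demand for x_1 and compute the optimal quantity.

Numerically: x_1* = 0, x_2* = 38.125.

x_1* = 0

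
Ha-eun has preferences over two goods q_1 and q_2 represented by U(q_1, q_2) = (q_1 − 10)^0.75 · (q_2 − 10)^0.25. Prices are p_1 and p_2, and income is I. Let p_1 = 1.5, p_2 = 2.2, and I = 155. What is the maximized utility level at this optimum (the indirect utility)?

V = 40.737

Let q_1' = q_1−10, q_2' = q_2−10. MRS = 3·q_2'/q_1' = p_1/p_2.
After buying the subsistence bundle (10, 10), a share 0.75 of the remaining income goes to q_1: q_1* = 10 + 0.75·(I − 10p_1 − 10p_2)/p_1.
Discretionary income = 155 − 10·1.5 − 10·2.2 = 118; q_1* = 10 + 0.75·118/1.5 = 69; q_2* = 10 + 0.25·118/2.2 = 23.4091.
Utility at the optimum: U(69, 23.4091) = 40.737.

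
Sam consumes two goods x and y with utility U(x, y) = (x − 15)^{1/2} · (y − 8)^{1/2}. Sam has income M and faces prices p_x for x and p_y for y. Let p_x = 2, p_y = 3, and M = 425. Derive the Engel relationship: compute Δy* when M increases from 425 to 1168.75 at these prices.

MRS = (y−8)/(x−15). Tangency with p_x/p_y gives y−8 = (p_x/p_y)·(x−15).
After buying the subsistence bundle (15, 8), a share 0.5 of the remaining income goes to x: x* = 15 + 0.5·(M − 15p_x − 8p_y)/p_x.
Discretionary income = 425 − 15·2 − 8·3 = 371; y* = 8 + 0.5·371/3 = 69.8333.
At M' = 1168.75: y* = 193.7917. Change: 193.7917 − 69.8333 = 123.9583.

Δy* = 123.9583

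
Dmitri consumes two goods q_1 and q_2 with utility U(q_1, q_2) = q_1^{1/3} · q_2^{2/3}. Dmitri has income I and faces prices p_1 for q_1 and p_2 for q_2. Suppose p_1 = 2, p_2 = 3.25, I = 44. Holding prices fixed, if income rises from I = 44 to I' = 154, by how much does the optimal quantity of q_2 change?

The MRS is (1/2)·q_2/q_1. Set MRS = p_1/p_2.
So 1/3·p_2·q_2 = 2/3·p_1·q_1; combined with the budget, a share 1/3 of income goes to q_1.
Demand: q_1*(p_1,p_2,I) = 1/3·I/p_1 and q_2* = 2/3·I/p_2.
At p_1=2, p_2=3.25, I=44: q_2* = 2/3·44/3.25 = 9.0256.
At I' = 154: q_2* = 31.5897. Change: 31.5897 − 9.0256 = 22.5641.

Δq_2* = 22.5641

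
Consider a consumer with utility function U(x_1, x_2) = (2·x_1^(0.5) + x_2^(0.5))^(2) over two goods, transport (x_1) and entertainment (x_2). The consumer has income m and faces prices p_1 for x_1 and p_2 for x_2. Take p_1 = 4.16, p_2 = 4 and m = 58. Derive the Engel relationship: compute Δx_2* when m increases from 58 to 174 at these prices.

MU_x_1 ∝ 2·x_1^(-0.5), MU_x_2 ∝ x_2^(-0.5), so MRS = 2·(x_2/x_1)^(0.5) = p_1/p_2.
Solve for the ratio: x_2/x_1 = [(1/2)·p_1/p_2]^(2).
With the ratio pinned down, the budget gives x_1* = m/(p_1 + p_2·(x_2/x_1)) and x_2* = (x_2/x_1)·x_1*.
Numerically x_2/x_1 = 0.2704, so x_1* = 58/(4.16 + 4·0.2704) = 11.0653 and x_2* = 0.2704·11.0653 = 2.9921.
At m' = 174: x_2* = 8.9762. Change: 8.9762 − 2.9921 = 5.9841.

Δx_2* = 5.9841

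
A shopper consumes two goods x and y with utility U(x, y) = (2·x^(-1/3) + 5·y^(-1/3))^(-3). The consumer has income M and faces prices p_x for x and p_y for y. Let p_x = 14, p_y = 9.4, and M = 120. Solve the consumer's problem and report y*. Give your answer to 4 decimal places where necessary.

MRS = MU_x/MU_y = (2/5)·(y/x)^(4/3). Set equal to p_x/p_y.
Solve for the ratio: y/x = [(5/2)·p_x/p_y]^(0.75).
Substitute y = (y/x)·x into the budget: x* = M/(p_x + p_y·(y/x)).
Numerically y/x = 2.680434, so x* = 120/(14 + 9.4·2.680434) = 3.0615 and y* = 2.680434·3.0615 = 8.2062.

y* = 8.2062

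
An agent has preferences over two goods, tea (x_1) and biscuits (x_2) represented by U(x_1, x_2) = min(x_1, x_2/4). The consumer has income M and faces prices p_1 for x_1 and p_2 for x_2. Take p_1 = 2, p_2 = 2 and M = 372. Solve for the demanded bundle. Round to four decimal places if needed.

x_1* = 37.2, x_2* = 148.8

With perfect complements, no substitution: consume in ratio x_1:x_2 = 1:4.
Budget: p_1·x_1 + p_2·4·x_1 = M, so (p_1 + 4·p_2)·x_1 = M.
Demand: x_1*(p_1,p_2,M) = M/(p_1 + 4·p_2), x_2* = 4·M/(p_1 + 4·p_2).
Here 2 + 4·2 = 10, giving x_1* = 37.2 and x_2* = 148.8.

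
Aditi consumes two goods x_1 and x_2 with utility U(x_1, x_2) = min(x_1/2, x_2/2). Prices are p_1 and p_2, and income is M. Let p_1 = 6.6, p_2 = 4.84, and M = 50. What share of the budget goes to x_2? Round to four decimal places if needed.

share on x_2 = 0.4231

Demand: x_1*(p_1,p_2,M) = 2·M/(2·p_1 + 2·p_2), x_2* = 2·M/(2·p_1 + 2·p_2).
Here 2·6.6 + 2·4.84 = 22.88, giving x_1* = 4.3706 and x_2* = 4.3706.
Expenditure on x_2: 4.84·4.3706 = 21.1538; share = 0.4231.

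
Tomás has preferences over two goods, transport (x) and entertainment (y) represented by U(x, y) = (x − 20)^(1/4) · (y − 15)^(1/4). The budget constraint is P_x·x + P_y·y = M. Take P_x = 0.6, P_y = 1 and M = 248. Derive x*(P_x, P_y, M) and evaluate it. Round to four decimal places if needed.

Discretionary income = 248 − 20·0.6 − 15·1 = 221; x* = 20 + 0.5·221/0.6 = 204.1667.

x* = 204.1667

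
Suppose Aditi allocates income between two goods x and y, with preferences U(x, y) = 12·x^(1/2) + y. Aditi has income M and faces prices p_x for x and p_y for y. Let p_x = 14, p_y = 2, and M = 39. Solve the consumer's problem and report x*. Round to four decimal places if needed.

Utility is quasi-linear in y; the FOC for x is 6/√x = p_x/p_y.
Solve: √x = 6·p_y/p_x, so x*(p_x,p_y) = (6·p_y/p_x)², and y* = (M − p_x·x*)/p_y.
Plugging in: x* = (6·2/14)² = 0.7347.

x* = 0.7347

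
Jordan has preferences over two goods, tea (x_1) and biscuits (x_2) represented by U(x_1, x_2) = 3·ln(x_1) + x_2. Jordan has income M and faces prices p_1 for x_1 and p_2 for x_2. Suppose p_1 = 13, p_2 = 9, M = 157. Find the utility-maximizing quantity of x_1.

x_1* = 2.0769

Set MRS = p_1/p_2: (3/x_1)/1 = p_1/p_2.
So x_1*(p_1,p_2) = 3·p_2/p_1, independent of income; and x_2* = (M − 3·p_2)/p_2.
At the given prices: x_1* = 3·9/13 = 2.0769.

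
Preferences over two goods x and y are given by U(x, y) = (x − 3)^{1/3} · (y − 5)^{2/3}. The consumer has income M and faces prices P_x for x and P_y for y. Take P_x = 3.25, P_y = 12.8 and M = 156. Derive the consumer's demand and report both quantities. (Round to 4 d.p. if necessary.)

x* = 11.4359, y* = 9.2839

After buying the subsistence bundle (3, 5), a share 1/3 of the remaining income goes to x: x* = 3 + 1/3·(M − 3P_x − 5P_y)/P_x.
Discretionary income = 156 − 3·3.25 − 5·12.8 = 82.25; x* = 3 + 1/3·82.25/3.25 = 11.4359; y* = 5 + 2/3·82.25/12.8 = 9.2839.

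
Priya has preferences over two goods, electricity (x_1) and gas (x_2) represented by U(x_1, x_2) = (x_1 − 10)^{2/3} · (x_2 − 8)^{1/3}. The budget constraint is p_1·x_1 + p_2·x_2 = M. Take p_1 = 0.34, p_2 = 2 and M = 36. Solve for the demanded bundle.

x_1* = 42.549, x_2* = 10.7667

Let x_1' = x_1−10, x_2' = x_2−8. MRS = 2·x_2'/x_1' = p_1/p_2.
After buying the subsistence bundle (10, 8), a share 2/3 of the remaining income goes to x_1: x_1* = 10 + 2/3·(M − 10p_1 − 8p_2)/p_1.
Discretionary income = 36 − 10·0.34 − 8·2 = 16.6; x_1* = 10 + 2/3·16.6/0.34 = 42.549; x_2* = 8 + 1/3·16.6/2 = 10.7667.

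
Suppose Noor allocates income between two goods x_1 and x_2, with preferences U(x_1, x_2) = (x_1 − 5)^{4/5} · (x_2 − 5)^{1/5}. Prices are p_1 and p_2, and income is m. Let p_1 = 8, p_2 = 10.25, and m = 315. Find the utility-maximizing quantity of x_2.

This is Cobb-Douglas in (x_1−5, x_2−5): tangency gives 0.8·p_2·(x_2−5) = 0.2·p_1·(x_1−5).
Substituting into the budget: x_1* = 5 + 0.8·(m − 5·p_1 − 5·p_2)/p_1, and x_2* = 5 + 0.2·(…)/p_2.
Discretionary income = 315 − 5·8 − 5·10.25 = 223.75; x_2* = 5 + 0.2·223.75/10.25 = 9.3659.

x_2* = 9.3659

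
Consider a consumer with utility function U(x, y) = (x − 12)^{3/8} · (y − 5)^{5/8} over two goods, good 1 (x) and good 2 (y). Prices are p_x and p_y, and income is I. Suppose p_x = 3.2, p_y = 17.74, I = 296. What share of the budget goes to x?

share on x = 0.3437

Discretionary income = 296 − 12·3.2 − 5·17.74 = 168.9; x* = 12 + 0.375·168.9/3.2 = 31.793; y* = 5 + 0.625·168.9/17.74 = 10.9505.
Expenditure on x: 3.2·31.793 = 101.7375; share = 0.3437.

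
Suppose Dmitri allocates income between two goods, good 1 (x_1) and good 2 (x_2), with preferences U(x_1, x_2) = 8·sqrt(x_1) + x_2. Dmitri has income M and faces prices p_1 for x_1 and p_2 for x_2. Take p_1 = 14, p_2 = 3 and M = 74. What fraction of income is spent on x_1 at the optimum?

MU_x_1 = 4/√x_1, MU_x_2 = 1. Tangency: 4/√x_1 = p_1/p_2.
Thus x_1* = (4·p_2/p_1)² — independent of M — with the rest of income spent on x_2.
Plugging in: x_1* = (4·3/14)² = 0.7347, x_2* = 21.2381.
Expenditure on x_1: 14·0.7347 = 10.2857; share = 0.139.

share on x_1 = 0.139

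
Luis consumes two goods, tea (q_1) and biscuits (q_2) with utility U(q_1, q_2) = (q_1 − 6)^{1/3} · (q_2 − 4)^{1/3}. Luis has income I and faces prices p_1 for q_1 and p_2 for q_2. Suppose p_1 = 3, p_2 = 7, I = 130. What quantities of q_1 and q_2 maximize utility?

MRS = (q_2−4)/(q_1−6). Tangency with p_1/p_2 gives q_2−4 = (p_1/p_2)·(q_1−6).
After buying the subsistence bundle (6, 4), a share 0.5 of the remaining income goes to q_1: q_1* = 6 + 0.5·(I − 6p_1 − 4p_2)/p_1.
Discretionary income = 130 − 6·3 − 4·7 = 84; q_1* = 6 + 0.5·84/3 = 20; q_2* = 4 + 0.5·84/7 = 10.

q_1* = 20, q_2* = 10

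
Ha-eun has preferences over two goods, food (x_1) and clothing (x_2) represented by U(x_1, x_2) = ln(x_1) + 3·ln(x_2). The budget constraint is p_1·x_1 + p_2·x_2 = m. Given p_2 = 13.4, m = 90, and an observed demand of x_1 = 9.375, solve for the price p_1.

MU_x_1/MU_x_2 = (x_2)/(3·x_1); tangency sets this equal to p_1/p_2.
Rearranging, p_2·x_2 = 3·p_1·x_1. Substituting into the budget gives p_1·x_1·(1 + 3) = m.
Demand: x_1*(p_1,p_2,m) = 0.25·m/p_1 and x_2* = 0.75·m/p_2.
Set x_1* = 9.375 in the demand function and solve for p_1: p_1 = 2.4.

p_1 = 2.4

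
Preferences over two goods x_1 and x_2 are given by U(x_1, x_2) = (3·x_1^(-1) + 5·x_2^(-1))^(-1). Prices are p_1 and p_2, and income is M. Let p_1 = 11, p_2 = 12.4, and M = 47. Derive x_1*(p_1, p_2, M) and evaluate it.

x_1* = 1.8023

Numerically x_2/x_1 = 1.215934, so x_1* = 47/(11 + 12.4·1.215934) = 1.8023.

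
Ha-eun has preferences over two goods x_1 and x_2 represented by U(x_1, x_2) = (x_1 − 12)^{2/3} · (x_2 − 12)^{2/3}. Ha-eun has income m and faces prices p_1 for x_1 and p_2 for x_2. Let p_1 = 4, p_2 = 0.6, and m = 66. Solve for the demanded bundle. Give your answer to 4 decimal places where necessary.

This is Cobb-Douglas in (x_1−12, x_2−12): tangency gives 2/3·p_2·(x_2−12) = 2/3·p_1·(x_1−12).
After buying the subsistence bundle (12, 12), a share 0.5 of the remaining income goes to x_1: x_1* = 12 + 0.5·(m − 12p_1 − 12p_2)/p_1.
Discretionary income = 66 − 12·4 − 12·0.6 = 10.8; x_1* = 12 + 0.5·10.8/4 = 13.35; x_2* = 12 + 0.5·10.8/0.6 = 21.

x_1* = 13.35, x_2* = 21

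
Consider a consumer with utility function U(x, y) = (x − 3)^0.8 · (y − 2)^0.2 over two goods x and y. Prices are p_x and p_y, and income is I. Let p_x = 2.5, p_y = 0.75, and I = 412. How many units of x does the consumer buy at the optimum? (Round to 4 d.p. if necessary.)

Let x' = x−3, y' = y−2. MRS = 4·y'/x' = p_x/p_y.
After buying the subsistence bundle (3, 2), a share 0.8 of the remaining income goes to x: x* = 3 + 0.8·(I − 3p_x − 2p_y)/p_x.
Discretionary income = 412 − 3·2.5 − 2·0.75 = 403; x* = 3 + 0.8·403/2.5 = 131.96.

x* = 131.96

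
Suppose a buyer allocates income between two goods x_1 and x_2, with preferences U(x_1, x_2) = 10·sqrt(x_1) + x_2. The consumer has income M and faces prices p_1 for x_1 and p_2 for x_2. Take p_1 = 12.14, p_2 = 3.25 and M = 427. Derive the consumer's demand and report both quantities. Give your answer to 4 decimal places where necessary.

x_1* = 1.7917, x_2* = 124.6919

Set MRS = p_1/p_2: 5·x_1^(−1/2) = p_1/p_2.
Thus x_1* = (5·p_2/p_1)² — independent of M — with the rest of income spent on x_2.
Plugging in: x_1* = (5·3.25/12.14)² = 1.7917, x_2* = 124.6919.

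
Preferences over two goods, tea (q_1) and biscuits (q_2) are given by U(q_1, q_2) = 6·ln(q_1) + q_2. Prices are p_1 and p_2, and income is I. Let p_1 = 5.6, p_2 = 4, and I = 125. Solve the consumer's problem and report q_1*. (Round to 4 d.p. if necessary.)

MU_q_1 = 6/q_1, MU_q_2 = 1. Tangency: 6/q_1 = p_1/p_2.
So q_1*(p_1,p_2) = 6·p_2/p_1, independent of income; and q_2* = (I − 6·p_2)/p_2.
At the given prices: q_1* = 6·4/5.6 = 4.2857.

q_1* = 4.2857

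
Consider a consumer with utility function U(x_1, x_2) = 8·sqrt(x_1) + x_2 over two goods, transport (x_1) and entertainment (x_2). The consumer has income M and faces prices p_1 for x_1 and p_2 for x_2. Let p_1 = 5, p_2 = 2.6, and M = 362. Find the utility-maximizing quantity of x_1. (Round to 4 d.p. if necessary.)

Utility is quasi-linear in x_2; the FOC for x_1 is 4/√x_1 = p_1/p_2.
Solve: √x_1 = 4·p_2/p_1, so x_1*(p_1,p_2) = (4·p_2/p_1)², and x_2* = (M − p_1·x_1*)/p_2.
Plugging in: x_1* = (4·2.6/5)² = 4.3264.

x_1* = 4.3264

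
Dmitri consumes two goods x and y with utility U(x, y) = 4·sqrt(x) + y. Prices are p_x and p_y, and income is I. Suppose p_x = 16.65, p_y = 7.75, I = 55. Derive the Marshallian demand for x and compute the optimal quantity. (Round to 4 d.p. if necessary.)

Set MRS = p_x/p_y: 2·x^(−1/2) = p_x/p_y.
Solve: √x = 2·p_y/p_x, so x*(p_x,p_y) = (2·p_y/p_x)², and y* = (I − p_x·x*)/p_y.
Plugging in: x* = (2·7.75/16.65)² = 0.8666.

x* = 0.8666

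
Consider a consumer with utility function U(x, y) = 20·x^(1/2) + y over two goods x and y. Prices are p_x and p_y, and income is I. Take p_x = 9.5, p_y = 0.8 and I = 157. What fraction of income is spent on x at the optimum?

share on x = 0.0429

Utility is quasi-linear in y; the FOC for x is 10/√x = p_x/p_y.
Thus x* = (10·p_y/p_x)² — independent of I — with the rest of income spent on y.
Plugging in: x* = (10·0.8/9.5)² = 0.7091, y* = 187.8289.
Expenditure on x: 9.5·0.7091 = 6.7368; share = 0.0429.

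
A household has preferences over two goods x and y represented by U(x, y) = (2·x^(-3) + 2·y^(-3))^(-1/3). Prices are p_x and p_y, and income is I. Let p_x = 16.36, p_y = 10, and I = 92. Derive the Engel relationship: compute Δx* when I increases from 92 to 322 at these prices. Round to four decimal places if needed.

From the CES first-order condition, (y/x)^(4) = p_x/p_y.
Hence y/x = (p_x/p_y)^(1/(4)), i.e. raised to the 0.25 power.
With the ratio pinned down, the budget gives x* = I/(p_x + p_y·(y/x)) and y* = (y/x)·x*.
Numerically y/x = 1.130956, so x* = 92/(16.36 + 10·1.130956) = 3.325.
At I' = 322: x* = 11.6373. Change: 11.6373 − 3.325 = 8.3124.

Δx* = 8.3124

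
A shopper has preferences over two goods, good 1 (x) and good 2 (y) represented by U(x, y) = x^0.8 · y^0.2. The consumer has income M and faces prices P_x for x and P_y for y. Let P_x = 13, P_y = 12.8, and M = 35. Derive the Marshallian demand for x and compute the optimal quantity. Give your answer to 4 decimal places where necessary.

x* = 2.1538

The MRS is 4·y/x. Set MRS = P_x/P_y.
So 0.8·P_y·y = 0.2·P_x·x; combined with the budget, a share 0.8 of income goes to x.
Demand: x*(P_x,P_y,M) = 0.8·M/P_x and y* = 0.2·M/P_y.
At P_x=13, P_y=12.8, M=35: x* = 0.8·35/13 = 2.1538.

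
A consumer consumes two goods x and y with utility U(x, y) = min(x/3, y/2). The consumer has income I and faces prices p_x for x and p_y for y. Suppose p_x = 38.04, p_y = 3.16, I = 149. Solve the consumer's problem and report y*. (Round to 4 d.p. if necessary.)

y* = 2.4743

Leontief preferences: the optimum is at the kink where x/3 = y/2, i.e. y = (2/3)·x.
Budget: p_x·x + p_y·(2/3)·x = I, so (3·p_x + 2·p_y)·x = 3·I.
Demand: x*(p_x,p_y,I) = 3·I/(3·p_x + 2·p_y), y* = 2·I/(3·p_x + 2·p_y).
Here 3·38.04 + 2·3.16 = 120.44, giving y* = 2.4743.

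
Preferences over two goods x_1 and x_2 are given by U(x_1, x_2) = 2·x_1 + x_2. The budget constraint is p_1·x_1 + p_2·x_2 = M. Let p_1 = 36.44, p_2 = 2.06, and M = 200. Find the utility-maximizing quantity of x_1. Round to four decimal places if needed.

Linear utility — the consumer picks whichever good has higher MU/price: 2/36.44 = 0.0549 vs 1/2.06 = 0.4854.
x_2 gives more utility per dollar, so spend all income on x_2: x_2* = M/p_2, x_1* = 0.
Numerically: x_1* = 0, x_2* = 97.0874.

x_1* = 0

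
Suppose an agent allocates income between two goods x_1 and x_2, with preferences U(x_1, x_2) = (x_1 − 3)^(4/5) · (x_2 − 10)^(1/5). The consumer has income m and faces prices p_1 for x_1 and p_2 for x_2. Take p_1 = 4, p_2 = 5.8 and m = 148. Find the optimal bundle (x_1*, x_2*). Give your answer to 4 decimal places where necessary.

After buying the subsistence bundle (3, 10), a share 0.8 of the remaining income goes to x_1: x_1* = 3 + 0.8·(m − 3p_1 − 10p_2)/p_1.
Discretionary income = 148 − 3·4 − 10·5.8 = 78; x_1* = 3 + 0.8·78/4 = 18.6; x_2* = 10 + 0.2·78/5.8 = 12.6897.

x_1* = 18.6, x_2* = 12.6897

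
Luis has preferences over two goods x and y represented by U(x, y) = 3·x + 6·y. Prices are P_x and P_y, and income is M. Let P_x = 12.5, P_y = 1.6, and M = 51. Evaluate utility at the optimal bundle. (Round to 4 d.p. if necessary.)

V = 191.25

Linear utility — the consumer picks whichever good has higher MU/price: 3/12.5 = 0.24 vs 6/1.6 = 3.75.
y gives more utility per dollar, so spend all income on y: y* = M/P_y, x* = 0.
Numerically: x* = 0, y* = 31.875.
Utility at the optimum: U(0, 31.875) = 191.25.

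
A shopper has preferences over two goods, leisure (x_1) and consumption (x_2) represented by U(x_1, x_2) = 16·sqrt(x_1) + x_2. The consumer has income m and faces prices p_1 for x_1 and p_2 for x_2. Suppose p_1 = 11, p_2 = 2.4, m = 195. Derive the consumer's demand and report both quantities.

Plugging in: x_1* = (8·2.4/11)² = 3.0466, x_2* = 67.2864.

x_1* = 3.0466, x_2* = 67.2864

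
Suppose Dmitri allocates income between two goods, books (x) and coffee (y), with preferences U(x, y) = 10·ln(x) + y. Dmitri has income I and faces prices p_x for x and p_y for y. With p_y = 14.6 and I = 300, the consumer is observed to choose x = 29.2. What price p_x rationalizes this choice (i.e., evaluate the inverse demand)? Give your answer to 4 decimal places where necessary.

p_x = 5

MU_x = 10/x, MU_y = 1. Tangency: 10/x = p_x/p_y.
So x*(p_x,p_y) = 10·p_y/p_x, independent of income; and y* = (I − 10·p_y)/p_y.
Set x* = 29.2 in the demand function and solve for p_x: p_x = 5.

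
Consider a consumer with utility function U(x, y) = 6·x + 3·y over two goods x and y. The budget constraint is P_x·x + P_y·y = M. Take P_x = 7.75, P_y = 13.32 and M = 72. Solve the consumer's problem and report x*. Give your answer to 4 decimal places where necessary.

Linear utility — the consumer picks whichever good has higher MU/price: 6/7.75 = 0.7742 vs 3/13.32 = 0.2252.
x gives more utility per dollar, so spend all income on x: x* = M/P_x, y* = 0.
Numerically: x* = 9.2903, y* = 0.

x* = 9.2903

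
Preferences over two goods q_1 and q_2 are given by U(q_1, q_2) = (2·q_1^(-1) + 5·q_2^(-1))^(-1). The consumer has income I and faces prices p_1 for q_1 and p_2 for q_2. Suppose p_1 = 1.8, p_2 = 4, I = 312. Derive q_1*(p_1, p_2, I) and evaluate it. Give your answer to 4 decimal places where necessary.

MRS = MU_q_1/MU_q_2 = (2/5)·(q_2/q_1)^(2). Set equal to p_1/p_2.
Hence q_2/q_1 = ((5/2)·p_1/p_2)^(1/(2)), i.e. raised to the 0.5 power.
Substitute q_2 = (q_2/q_1)·q_1 into the budget: q_1* = I/(p_1 + p_2·(q_2/q_1)).
Numerically q_2/q_1 = 1.06066, so q_1* = 312/(1.8 + 4·1.06066) = 51.6331.

q_1* = 51.6331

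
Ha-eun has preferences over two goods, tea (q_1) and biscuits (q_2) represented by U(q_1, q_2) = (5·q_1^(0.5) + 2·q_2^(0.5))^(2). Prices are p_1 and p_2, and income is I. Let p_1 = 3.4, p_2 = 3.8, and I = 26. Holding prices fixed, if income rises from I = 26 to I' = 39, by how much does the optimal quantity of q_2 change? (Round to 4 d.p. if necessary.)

With the ratio pinned down, the budget gives q_1* = I/(p_1 + p_2·(q_2/q_1)) and q_2* = (q_2/q_1)·q_1*.
Numerically q_2/q_1 = 0.128089, so q_1* = 26/(3.4 + 3.8·0.128089) = 6.6894 and q_2* = 0.128089·6.6894 = 0.8568.
At I' = 39: q_2* = 1.2853. Change: 1.2853 − 0.8568 = 0.4284.

Δq_2* = 0.4284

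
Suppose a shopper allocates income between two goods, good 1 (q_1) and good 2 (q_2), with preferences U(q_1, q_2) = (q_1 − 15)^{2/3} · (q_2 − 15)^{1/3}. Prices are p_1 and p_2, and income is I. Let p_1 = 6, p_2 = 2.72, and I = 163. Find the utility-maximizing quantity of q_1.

MRS = 2·(q_2−15)/(q_1−15). Tangency with p_1/p_2 gives q_2−15 = (1/2)·(p_1/p_2)·(q_1−15).
Substituting into the budget: q_1* = 15 + 2/3·(I − 15·p_1 − 15·p_2)/p_1, and q_2* = 15 + 1/3·(…)/p_2.
Discretionary income = 163 − 15·6 − 15·2.72 = 32.2; q_1* = 15 + 2/3·32.2/6 = 18.5778.

q_1* = 18.5778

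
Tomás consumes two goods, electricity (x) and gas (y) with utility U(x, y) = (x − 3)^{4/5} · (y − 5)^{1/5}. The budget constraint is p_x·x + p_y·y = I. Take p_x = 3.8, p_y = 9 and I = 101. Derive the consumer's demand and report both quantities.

Substituting into the budget: x* = 3 + 0.8·(I − 3·p_x − 5·p_y)/p_x, and y* = 5 + 0.2·(…)/p_y.
Discretionary income = 101 − 3·3.8 − 5·9 = 44.6; x* = 3 + 0.8·44.6/3.8 = 12.3895; y* = 5 + 0.2·44.6/9 = 5.9911.

x* = 12.3895, y* = 5.9911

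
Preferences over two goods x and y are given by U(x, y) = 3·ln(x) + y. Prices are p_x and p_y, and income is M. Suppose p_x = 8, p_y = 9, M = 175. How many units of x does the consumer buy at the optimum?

x* = 3.375

Set MRS = p_x/p_y: (3/x)/1 = p_x/p_y.
So x*(p_x,p_y) = 3·p_y/p_x, independent of income; and y* = (M − 3·p_y)/p_y.
At the given prices: x* = 3·9/8 = 3.375.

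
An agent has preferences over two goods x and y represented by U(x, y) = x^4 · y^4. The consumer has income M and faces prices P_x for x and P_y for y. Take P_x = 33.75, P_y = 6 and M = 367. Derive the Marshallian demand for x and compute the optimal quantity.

x* = 5.437

MU_x/MU_y = (4·y)/(4·x); tangency sets this equal to P_x/P_y.
So 4·P_y·y = 4·P_x·x; combined with the budget, a share 0.5 of income goes to x.
Demand: x*(P_x,P_y,M) = 0.5·M/P_x and y* = 0.5·M/P_y.
At P_x=33.75, P_y=6, M=367: x* = 0.5·367/33.75 = 5.437.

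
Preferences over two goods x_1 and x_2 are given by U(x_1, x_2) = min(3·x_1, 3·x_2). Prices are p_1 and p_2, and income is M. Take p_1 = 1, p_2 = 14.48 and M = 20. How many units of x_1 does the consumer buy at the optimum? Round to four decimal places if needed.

Leontief preferences: the optimum is at the kink where x_1/3 = x_2/3, i.e. x_2 = x_1.
Budget: p_1·x_1 + p_2·x_1 = M, so (3·p_1 + 3·p_2)·x_1 = 3·M.
Demand: x_1*(p_1,p_2,M) = 3·M/(3·p_1 + 3·p_2), x_2* = 3·M/(3·p_1 + 3·p_2).
Here 3·1 + 3·14.48 = 46.44, giving x_1* = 1.292.

x_1* = 1.292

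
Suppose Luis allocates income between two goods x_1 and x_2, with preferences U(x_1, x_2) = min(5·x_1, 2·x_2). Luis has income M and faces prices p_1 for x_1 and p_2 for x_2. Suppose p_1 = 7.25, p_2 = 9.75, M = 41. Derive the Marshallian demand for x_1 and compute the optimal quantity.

Leontief preferences: the optimum is at the kink where x_1/2 = x_2/5, i.e. x_2 = (5/2)·x_1.
Budget: p_1·x_1 + p_2·(5/2)·x_1 = M, so (2·p_1 + 5·p_2)·x_1 = 2·M.
Demand: x_1*(p_1,p_2,M) = 2·M/(2·p_1 + 5·p_2), x_2* = 5·M/(2·p_1 + 5·p_2).
Here 2·7.25 + 5·9.75 = 63.25, giving x_1* = 1.2964.

x_1* = 1.2964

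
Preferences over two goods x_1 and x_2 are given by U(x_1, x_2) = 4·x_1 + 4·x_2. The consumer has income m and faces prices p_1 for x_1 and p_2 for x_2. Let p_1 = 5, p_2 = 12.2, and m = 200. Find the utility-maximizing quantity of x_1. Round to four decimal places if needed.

Perfect substitutes: compare marginal utility per dollar. 4/p_1 vs 4/p_2 → 0.8 vs 0.3279.
x_1 gives more utility per dollar, so spend all income on x_1: x_1* = m/p_1, x_2* = 0.
Numerically: x_1* = 40, x_2* = 0.

x_1* = 40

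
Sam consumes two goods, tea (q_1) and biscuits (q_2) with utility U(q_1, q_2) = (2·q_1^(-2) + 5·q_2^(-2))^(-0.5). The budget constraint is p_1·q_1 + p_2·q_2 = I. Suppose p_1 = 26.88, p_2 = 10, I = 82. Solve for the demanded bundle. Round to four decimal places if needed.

From the CES first-order condition, (2/5)·(q_2/q_1)^(3) = p_1/p_2.
Hence q_2/q_1 = ((5/2)·p_1/p_2)^(1/(3)), i.e. raised to the 1/3 power.
Substitute q_2 = (q_2/q_1)·q_1 into the budget: q_1* = I/(p_1 + p_2·(q_2/q_1)).
Numerically q_2/q_1 = 1.887078, so q_1* = 82/(26.88 + 10·1.887078) = 1.7923 and q_2* = 1.887078·1.7923 = 3.3822.

q_1* = 1.7923, q_2* = 3.3822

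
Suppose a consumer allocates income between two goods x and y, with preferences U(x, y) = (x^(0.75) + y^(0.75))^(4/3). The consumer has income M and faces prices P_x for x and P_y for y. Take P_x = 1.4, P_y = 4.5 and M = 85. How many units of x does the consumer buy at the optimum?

x* = 58.9395

MRS = MU_x/MU_y = (y/x)^(0.25). Set equal to P_x/P_y.
Solve for the ratio: y/x = [P_x/P_y]^(4).
Substitute y = (y/x)·x into the budget: x* = M/(P_x + P_y·(y/x)).
Numerically y/x = 0.009368, so x* = 85/(1.4 + 4.5·0.009368) = 58.9395.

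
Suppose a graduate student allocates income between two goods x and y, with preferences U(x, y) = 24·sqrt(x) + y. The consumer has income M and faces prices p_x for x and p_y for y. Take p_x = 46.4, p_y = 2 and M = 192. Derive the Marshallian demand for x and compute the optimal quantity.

MU_x = 12/√x, MU_y = 1. Tangency: 12/√x = p_x/p_y.
Thus x* = (12·p_y/p_x)² — independent of M — with the rest of income spent on y.
Plugging in: x* = (12·2/46.4)² = 0.2675.

x* = 0.2675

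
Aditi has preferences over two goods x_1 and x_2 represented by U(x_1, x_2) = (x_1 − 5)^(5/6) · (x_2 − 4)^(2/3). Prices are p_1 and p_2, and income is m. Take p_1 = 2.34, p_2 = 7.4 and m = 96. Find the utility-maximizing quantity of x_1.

Substituting into the budget: x_1* = 5 + 5/9·(m − 5·p_1 − 4·p_2)/p_1, and x_2* = 4 + 4/9·(…)/p_2.
Discretionary income = 96 − 5·2.34 − 4·7.4 = 54.7; x_1* = 5 + 5/9·54.7/2.34 = 17.9867.

x_1* = 17.9867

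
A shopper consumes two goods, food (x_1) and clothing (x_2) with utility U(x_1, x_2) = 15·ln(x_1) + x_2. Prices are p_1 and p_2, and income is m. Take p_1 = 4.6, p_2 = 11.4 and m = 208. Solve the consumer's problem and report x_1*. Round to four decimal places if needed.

x_1* = 37.1739

Set MRS = p_1/p_2: (15/x_1)/1 = p_1/p_2.
So x_1*(p_1,p_2) = 15·p_2/p_1, independent of income; and x_2* = (m − 15·p_2)/p_2.
At the given prices: x_1* = 15·11.4/4.6 = 37.1739.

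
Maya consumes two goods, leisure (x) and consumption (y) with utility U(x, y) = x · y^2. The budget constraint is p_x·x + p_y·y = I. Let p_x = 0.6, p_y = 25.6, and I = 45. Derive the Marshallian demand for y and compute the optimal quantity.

y* = 1.1719

The MRS is (1/2)·y/x. Set MRS = p_x/p_y.
So p_y·y = 2·p_x·x; combined with the budget, a share 1/3 of income goes to x.
Demand: x*(p_x,p_y,I) = 1/3·I/p_x and y* = 2/3·I/p_y.
At p_x=0.6, p_y=25.6, I=45: y* = 2/3·45/25.6 = 1.1719.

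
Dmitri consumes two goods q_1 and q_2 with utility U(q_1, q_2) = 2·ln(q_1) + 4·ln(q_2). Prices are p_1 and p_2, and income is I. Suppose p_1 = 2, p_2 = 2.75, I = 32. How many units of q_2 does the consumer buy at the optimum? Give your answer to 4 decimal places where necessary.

q_2* = 7.7576

The MRS is (1/2)·q_2/q_1. Set MRS = p_1/p_2.
Rearranging, p_2·q_2 = 2·p_1·q_1. Substituting into the budget gives p_1·q_1·(1 + 2) = I.
Demand: q_1*(p_1,p_2,I) = 1/3·I/p_1 and q_2* = 2/3·I/p_2.
At p_1=2, p_2=2.75, I=32: q_2* = 2/3·32/2.75 = 7.7576.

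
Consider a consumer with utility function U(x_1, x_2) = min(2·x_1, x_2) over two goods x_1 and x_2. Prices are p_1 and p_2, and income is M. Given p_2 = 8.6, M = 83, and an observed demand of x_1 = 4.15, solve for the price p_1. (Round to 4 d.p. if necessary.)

p_1 = 2.8

Leontief preferences: the optimum is at the kink where x_1/1 = x_2/2, i.e. x_2 = 2·x_1.
Budget: p_1·x_1 + p_2·2·x_1 = M, so (p_1 + 2·p_2)·x_1 = M.
Demand: x_1*(p_1,p_2,M) = M/(p_1 + 2·p_2), x_2* = 2·M/(p_1 + 2·p_2).
Set x_1* = 4.15 in the demand function and solve for p_1: p_1 = 2.8.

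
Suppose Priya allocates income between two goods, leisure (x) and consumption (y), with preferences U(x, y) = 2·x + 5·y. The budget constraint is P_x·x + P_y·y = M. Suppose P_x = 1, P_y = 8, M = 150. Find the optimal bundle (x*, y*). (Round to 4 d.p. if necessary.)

x gives more utility per dollar, so spend all income on x: x* = M/P_x, y* = 0.
Numerically: x* = 150, y* = 0.

x* = 150, y* = 0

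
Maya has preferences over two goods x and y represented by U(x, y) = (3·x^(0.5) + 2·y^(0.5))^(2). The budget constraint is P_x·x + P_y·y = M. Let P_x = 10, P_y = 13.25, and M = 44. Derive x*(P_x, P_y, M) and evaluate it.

x* = 3.2948

MRS = MU_x/MU_y = (3/2)·(y/x)^(0.5). Set equal to P_x/P_y.
Solve for the ratio: y/x = [(2/3)·P_x/P_y]^(2).
With the ratio pinned down, the budget gives x* = M/(P_x + P_y·(y/x)) and y* = (y/x)·x*.
Numerically y/x = 0.253155, so x* = 44/(10 + 13.25·0.253155) = 3.2948.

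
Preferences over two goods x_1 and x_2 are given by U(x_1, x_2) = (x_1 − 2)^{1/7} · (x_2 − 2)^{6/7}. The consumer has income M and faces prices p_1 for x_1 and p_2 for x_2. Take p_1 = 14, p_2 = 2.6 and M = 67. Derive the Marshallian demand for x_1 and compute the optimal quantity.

x_1* = 2.3449

This is Cobb-Douglas in (x_1−2, x_2−2): tangency gives 1/7·p_2·(x_2−2) = 6/7·p_1·(x_1−2).
After buying the subsistence bundle (2, 2), a share 1/7 of the remaining income goes to x_1: x_1* = 2 + 1/7·(M − 2p_1 − 2p_2)/p_1.
Discretionary income = 67 − 2·14 − 2·2.6 = 33.8; x_1* = 2 + 1/7·33.8/14 = 2.3449.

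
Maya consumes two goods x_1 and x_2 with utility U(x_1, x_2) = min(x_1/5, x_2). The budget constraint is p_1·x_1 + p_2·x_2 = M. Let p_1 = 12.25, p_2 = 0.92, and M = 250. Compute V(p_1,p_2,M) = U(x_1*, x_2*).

Demand: x_1*(p_1,p_2,M) = 5·M/(5·p_1 + p_2), x_2* = M/(5·p_1 + p_2).
Here 5·12.25 + 0.92 = 62.17, giving x_1* = 20.1062 and x_2* = 4.0212.
Utility at the optimum: U(20.1062, 4.0212) = 4.0212.

V = 4.0212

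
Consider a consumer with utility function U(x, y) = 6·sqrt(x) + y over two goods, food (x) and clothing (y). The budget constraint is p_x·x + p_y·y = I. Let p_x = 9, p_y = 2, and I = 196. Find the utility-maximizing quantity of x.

x* = 0.4444

Set MRS = p_x/p_y: 3·x^(−1/2) = p_x/p_y.
Solve: √x = 3·p_y/p_x, so x*(p_x,p_y) = (3·p_y/p_x)², and y* = (I − p_x·x*)/p_y.
Plugging in: x* = (3·2/9)² = 0.4444.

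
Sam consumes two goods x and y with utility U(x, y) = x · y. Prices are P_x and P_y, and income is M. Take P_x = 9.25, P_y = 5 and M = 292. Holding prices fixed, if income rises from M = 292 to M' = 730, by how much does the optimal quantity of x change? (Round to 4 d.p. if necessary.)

Δx* = 23.6757

Tangency: MRS = y/x = P_x/P_y.
Rearranging, P_y·y = P_x·x. Substituting into the budget gives P_x·x·(1 + 1) = M.
Demand: x*(P_x,P_y,M) = 0.5·M/P_x and y* = 0.5·M/P_y.
At P_x=9.25, P_y=5, M=292: x* = 0.5·292/9.25 = 15.7838.
At M' = 730: x* = 39.4595. Change: 39.4595 − 15.7838 = 23.6757.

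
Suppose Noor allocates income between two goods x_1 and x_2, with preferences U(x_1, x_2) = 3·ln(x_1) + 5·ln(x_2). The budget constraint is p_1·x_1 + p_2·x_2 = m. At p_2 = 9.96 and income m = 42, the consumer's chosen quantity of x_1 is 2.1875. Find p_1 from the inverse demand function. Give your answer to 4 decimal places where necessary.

The MRS is (3/5)·x_2/x_1. Set MRS = p_1/p_2.
Rearranging, p_2·x_2 = (5/3)·p_1·x_1. Substituting into the budget gives p_1·x_1·(1 + (5/3)) = m.
Demand: x_1*(p_1,p_2,m) = 0.375·m/p_1 and x_2* = 0.625·m/p_2.
Set x_1* = 2.1875 in the demand function and solve for p_1: p_1 = 7.2.

p_1 = 7.2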